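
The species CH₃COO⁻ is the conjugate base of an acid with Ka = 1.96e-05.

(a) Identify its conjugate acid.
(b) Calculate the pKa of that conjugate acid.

(a) The conjugate acid is formed by adding one H⁺ to CH₃COO⁻, giving CH₃COOH. (b) pKa = -log(Ka) = -log(1.96e-05) = 4.71.

Conjugate acid: CH₃COOH; pK_a = 4.71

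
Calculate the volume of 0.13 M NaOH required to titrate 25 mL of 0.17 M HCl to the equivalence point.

At equivalence: moles acid = moles base. moles HCl = 0.17 × 25/1000 = 0.00425 mol. V_base = moles / 0.13 × 1000 = 32.7 mL.

V_{base} = 32.7 mL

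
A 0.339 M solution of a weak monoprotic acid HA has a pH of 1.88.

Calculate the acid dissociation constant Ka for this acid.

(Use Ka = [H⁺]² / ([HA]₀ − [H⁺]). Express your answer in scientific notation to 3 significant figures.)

[H⁺] = 10^(−pH) = 10^(−1.88) = 1.318e-02 M. For HA ⇌ H⁺ + A⁻, Ka = [H⁺][A⁻]/[HA] = [H⁺]² / ([HA]₀ − [H⁺]) = (1.318e-02)² / (0.339 − 1.318e-02) = 5.33e-04.

K_a = 5.33e-04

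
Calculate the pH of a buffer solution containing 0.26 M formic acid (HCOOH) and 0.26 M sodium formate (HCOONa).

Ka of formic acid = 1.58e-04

pKa = -log(1.58e-04) = 3.80. pH = pKa + log([A⁻]/[HA]) = 3.80 + log(0.26/0.26)

pH = 3.80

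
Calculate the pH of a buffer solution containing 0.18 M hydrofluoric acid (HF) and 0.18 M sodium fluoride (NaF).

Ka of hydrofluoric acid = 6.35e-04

pKa = -log(6.35e-04) = 3.20. pH = pKa + log([A⁻]/[HA]) = 3.20 + log(0.18/0.18)

pH = 3.20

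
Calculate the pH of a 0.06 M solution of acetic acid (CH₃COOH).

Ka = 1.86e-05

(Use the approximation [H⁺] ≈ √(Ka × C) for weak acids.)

[H⁺] = √(Ka × C) = √(1.86e-05 × 0.06) = 1.0564e-03. pH = -log(1.0564e-03)

pH = 2.98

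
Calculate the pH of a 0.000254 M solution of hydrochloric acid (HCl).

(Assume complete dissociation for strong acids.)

[H⁺] = 0.000254 M for strong acid. pH = -log[H⁺] = -log(0.000254)

pH = 3.60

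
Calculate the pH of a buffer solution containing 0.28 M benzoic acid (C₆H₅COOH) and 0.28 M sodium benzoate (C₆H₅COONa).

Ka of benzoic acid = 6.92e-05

pKa = -log(6.92e-05) = 4.16. pH = pKa + log([A⁻]/[HA]) = 4.16 + log(0.28/0.28)

pH = 4.16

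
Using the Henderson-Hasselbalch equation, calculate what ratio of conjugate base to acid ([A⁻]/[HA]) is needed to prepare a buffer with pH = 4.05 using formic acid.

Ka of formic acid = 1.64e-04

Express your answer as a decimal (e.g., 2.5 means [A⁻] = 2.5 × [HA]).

pKa = -log(1.64e-04) = 3.7852. pH = pKa + log([A⁻]/[HA]), so log([A⁻]/[HA]) = pH − pKa = 4.05 − 3.7852 = 0.2648. [A⁻]/[HA] = 10^(0.2648) = 1.84

[A⁻]/[HA] = 1.84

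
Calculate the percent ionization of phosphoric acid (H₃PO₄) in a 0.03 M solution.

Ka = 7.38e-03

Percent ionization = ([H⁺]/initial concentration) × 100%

Using Ka equilibrium: x² + Ka×x - Ka×C = 0. Solving: [H⁺] = 1.1640e-02. Percent = (1.1640e-02/0.03) × 100

Percent ionization = 38.8%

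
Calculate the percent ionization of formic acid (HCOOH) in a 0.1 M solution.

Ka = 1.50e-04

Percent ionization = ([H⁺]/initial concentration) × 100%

Using Ka equilibrium: x² + Ka×x - Ka×C = 0. Solving: [H⁺] = 3.7987e-03. Percent = (3.7987e-03/0.1) × 100

Percent ionization = 3.8%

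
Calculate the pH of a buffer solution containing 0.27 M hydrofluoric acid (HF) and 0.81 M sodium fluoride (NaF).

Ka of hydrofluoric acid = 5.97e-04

pKa = -log(5.97e-04) = 3.22. pH = pKa + log([A⁻]/[HA]) = 3.22 + log(0.81/0.27)

pH = 3.70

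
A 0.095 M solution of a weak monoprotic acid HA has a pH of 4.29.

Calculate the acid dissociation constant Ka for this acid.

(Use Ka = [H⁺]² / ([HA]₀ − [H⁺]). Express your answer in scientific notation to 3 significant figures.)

[H⁺] = 10^(−pH) = 10^(−4.29) = 5.129e-05 M. For HA ⇌ H⁺ + A⁻, Ka = [H⁺][A⁻]/[HA] = [H⁺]² / ([HA]₀ − [H⁺]) = (5.129e-05)² / (0.095 − 5.129e-05) = 2.77e-08.

K_a = 2.77e-08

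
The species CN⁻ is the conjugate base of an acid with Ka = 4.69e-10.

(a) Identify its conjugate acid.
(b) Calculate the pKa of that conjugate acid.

(a) The conjugate acid is formed by adding one H⁺ to CN⁻, giving HCN. (b) pKa = -log(Ka) = -log(4.69e-10) = 9.33.

Conjugate acid: HCN; pK_a = 9.33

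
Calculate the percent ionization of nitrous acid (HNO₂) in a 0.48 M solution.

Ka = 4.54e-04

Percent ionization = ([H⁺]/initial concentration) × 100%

Using Ka equilibrium: x² + Ka×x - Ka×C = 0. Solving: [H⁺] = 1.4537e-02. Percent = (1.4537e-02/0.48) × 100

Percent ionization = 3.03%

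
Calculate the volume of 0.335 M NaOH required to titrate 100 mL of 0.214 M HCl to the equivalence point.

At equivalence: moles acid = moles base. moles HCl = 0.214 × 100/1000 = 0.0214 mol. V_base = moles / 0.335 × 1000 = 63.9 mL.

V_{base} = 63.9 mL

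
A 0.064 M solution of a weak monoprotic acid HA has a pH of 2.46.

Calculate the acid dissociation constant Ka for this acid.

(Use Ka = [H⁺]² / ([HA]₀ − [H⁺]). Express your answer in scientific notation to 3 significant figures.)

[H⁺] = 10^(−pH) = 10^(−2.46) = 3.467e-03 M. For HA ⇌ H⁺ + A⁻, Ka = [H⁺][A⁻]/[HA] = [H⁺]² / ([HA]₀ − [H⁺]) = (3.467e-03)² / (0.064 − 3.467e-03) = 1.99e-04.

K_a = 1.99e-04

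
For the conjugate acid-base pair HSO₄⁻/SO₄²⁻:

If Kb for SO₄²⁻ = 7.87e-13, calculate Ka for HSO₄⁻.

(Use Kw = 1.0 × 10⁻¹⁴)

For a conjugate pair Ka × Kb = Kw, so Ka = Kw/Kb = 1.0 × 10⁻¹⁴ / 7.87e-13 = 1.27e-02.

K_a = 1.27e-02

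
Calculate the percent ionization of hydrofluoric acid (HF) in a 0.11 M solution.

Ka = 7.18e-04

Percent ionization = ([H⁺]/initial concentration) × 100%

Using Ka equilibrium: x² + Ka×x - Ka×C = 0. Solving: [H⁺] = 8.5353e-03. Percent = (8.5353e-03/0.11) × 100

Percent ionization = 7.76%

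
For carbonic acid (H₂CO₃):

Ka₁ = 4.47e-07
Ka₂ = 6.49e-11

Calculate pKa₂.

pKa₂ = -log(Ka₂) = -log(6.49e-11) = 10.19.

pK_{a2} = 10.19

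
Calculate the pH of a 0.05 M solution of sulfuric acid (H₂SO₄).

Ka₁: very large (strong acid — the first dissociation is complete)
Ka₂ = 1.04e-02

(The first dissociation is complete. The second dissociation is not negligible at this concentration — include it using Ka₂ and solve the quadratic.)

First dissociation is complete: [H⁺]₀ = [HSO₄⁻]₀ = C = 0.05 M. Second dissociation HSO₄⁻ ⇌ H⁺ + SO₄²⁻: let x = [SO₄²⁻]. Ka₂ = (C + x)·x / (C − x) = 1.04e-02 → x² + (C + Ka₂)·x − Ka₂·C = 0 → x² + 0.06040·x − 5.200e-04 = 0. x = (−0.06040 + √(0.06040² + 4 × 5.200e-04)) / 2 = 7.6423e-03 M. [H⁺] = C + x = 0.05 + 7.6423e-03 = 5.7642e-02 M. pH = -log(5.7642e-02) = 1.24.

pH = 1.24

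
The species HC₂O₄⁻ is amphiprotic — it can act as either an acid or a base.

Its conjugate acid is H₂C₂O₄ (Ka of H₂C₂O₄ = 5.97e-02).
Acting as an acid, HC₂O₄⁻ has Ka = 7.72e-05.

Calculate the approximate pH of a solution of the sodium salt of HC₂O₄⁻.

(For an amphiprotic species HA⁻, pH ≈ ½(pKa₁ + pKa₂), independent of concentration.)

pKa₁ = -log(5.97e-02) = 1.22; pKa₂ = -log(7.72e-05) = 4.11. For an amphiprotic species, pH ≈ ½(pKa₁ + pKa₂) = ½(1.22 + 4.11) = 2.67.

pH = 2.67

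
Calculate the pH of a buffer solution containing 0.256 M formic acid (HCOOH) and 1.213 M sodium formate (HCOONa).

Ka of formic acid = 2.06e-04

pKa = -log(2.06e-04) = 3.69. pH = pKa + log([A⁻]/[HA]) = 3.69 + log(1.213/0.256)

pH = 4.36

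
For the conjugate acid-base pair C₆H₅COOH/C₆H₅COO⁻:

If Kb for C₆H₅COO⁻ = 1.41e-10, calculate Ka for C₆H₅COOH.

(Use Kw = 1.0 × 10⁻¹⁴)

For a conjugate pair Ka × Kb = Kw, so Ka = Kw/Kb = 1.0 × 10⁻¹⁴ / 1.41e-10 = 7.09e-05.

K_a = 7.09e-05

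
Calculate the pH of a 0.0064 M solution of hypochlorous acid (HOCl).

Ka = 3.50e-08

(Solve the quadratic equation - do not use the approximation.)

x² + Ka×x - Ka×C = 0. Using quadratic formula: [H⁺] = 1.4949e-05

pH = 4.83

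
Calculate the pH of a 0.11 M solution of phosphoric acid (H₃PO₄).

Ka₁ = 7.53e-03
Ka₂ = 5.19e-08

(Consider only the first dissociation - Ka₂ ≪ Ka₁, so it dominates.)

First dissociation dominates. From Ka₁ = [H⁺][HA⁻]/[H₂A], x² + Ka₁·x − Ka₁·C = 0 with C = 0.11 M and Ka₁ = 7.53e-03. Solving: [H⁺] = (−Ka₁ + √(Ka₁² + 4·Ka₁·C)) / 2 = 2.5260e-02 M. pH = -log(2.5260e-02) = 1.60.

pH = 1.60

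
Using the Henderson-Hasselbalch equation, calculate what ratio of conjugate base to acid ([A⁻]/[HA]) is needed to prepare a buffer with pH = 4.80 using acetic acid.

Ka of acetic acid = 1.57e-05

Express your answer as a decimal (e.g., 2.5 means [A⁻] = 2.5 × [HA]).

pKa = -log(1.57e-05) = 4.8041. pH = pKa + log([A⁻]/[HA]), so log([A⁻]/[HA]) = pH − pKa = 4.80 − 4.8041 = -0.0041. [A⁻]/[HA] = 10^(-0.0041) = 0.991

[A⁻]/[HA] = 0.991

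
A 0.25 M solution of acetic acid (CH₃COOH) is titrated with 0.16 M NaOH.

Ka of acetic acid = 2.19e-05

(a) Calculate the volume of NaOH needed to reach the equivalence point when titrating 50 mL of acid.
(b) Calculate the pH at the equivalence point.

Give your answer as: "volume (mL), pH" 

moles acid = 0.25 × 50/1000 = 0.0125 mol; V_base = moles/0.16 × 1000 = 78.1 mL. At equivalence only the conjugate base is present: [A⁻] = 0.0125/0.128 = 9.7561e-02 M. Kb = Kw/Ka = 4.57e-10; [OH⁻] = √(Kb × [A⁻]) = 6.6745e-06; pOH = 5.18; pH = 14 - pOH = 8.82.

V = 78.1 mL, pH = 8.82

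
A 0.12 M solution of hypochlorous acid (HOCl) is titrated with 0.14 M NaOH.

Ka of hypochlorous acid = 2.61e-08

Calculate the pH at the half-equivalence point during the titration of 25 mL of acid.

At half-equivalence [HA] = [A⁻], so Henderson-Hasselbalch gives pH = pKa = -log(2.61e-08) = 7.58.

pH = pKa = 7.58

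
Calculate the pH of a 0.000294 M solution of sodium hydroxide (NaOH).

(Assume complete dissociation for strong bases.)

[OH⁻] = 0.000294 M for strong base. pOH = -log[OH⁻] = 3.53, pH = 14 - pOH

pH = 10.47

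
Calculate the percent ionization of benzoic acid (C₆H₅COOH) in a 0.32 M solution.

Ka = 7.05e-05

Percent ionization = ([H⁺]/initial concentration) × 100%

Using Ka equilibrium: x² + Ka×x - Ka×C = 0. Solving: [H⁺] = 4.7146e-03. Percent = (4.7146e-03/0.32) × 100

Percent ionization = 1.47%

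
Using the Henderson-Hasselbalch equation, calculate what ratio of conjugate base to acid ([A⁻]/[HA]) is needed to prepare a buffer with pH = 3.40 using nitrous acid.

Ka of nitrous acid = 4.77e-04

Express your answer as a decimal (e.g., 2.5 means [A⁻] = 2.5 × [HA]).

pKa = -log(4.77e-04) = 3.3215. pH = pKa + log([A⁻]/[HA]), so log([A⁻]/[HA]) = pH − pKa = 3.40 − 3.3215 = 0.0785. [A⁻]/[HA] = 10^(0.0785) = 1.20

[A⁻]/[HA] = 1.20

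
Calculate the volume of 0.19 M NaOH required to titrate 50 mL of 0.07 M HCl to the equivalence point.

At equivalence: moles acid = moles base. moles HCl = 0.07 × 50/1000 = 0.0035 mol. V_base = moles / 0.19 × 1000 = 18.4 mL.

V_{base} = 18.4 mL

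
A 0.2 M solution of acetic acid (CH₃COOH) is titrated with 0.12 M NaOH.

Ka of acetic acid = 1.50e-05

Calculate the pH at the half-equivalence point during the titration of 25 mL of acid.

At half-equivalence [HA] = [A⁻], so Henderson-Hasselbalch gives pH = pKa = -log(1.50e-05) = 4.82.

pH = pKa = 4.82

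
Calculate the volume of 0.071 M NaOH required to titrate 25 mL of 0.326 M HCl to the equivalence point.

At equivalence: moles acid = moles base. moles HCl = 0.326 × 25/1000 = 0.00815 mol. V_base = moles / 0.071 × 1000 = 114.8 mL.

V_{base} = 114.8 mL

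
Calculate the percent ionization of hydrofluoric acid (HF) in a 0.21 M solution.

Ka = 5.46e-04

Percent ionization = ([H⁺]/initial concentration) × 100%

Using Ka equilibrium: x² + Ka×x - Ka×C = 0. Solving: [H⁺] = 1.0438e-02. Percent = (1.0438e-02/0.21) × 100

Percent ionization = 4.97%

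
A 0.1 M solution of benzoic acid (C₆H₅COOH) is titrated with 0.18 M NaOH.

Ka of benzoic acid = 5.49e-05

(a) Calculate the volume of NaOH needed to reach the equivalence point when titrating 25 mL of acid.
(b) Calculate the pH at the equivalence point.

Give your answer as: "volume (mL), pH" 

moles acid = 0.1 × 25/1000 = 0.0025 mol; V_base = moles/0.18 × 1000 = 13.9 mL. At equivalence only the conjugate base is present: [A⁻] = 0.0025/0.039 = 6.4286e-02 M. Kb = Kw/Ka = 1.82e-10; [OH⁻] = √(Kb × [A⁻]) = 3.4219e-06; pOH = 5.47; pH = 14 - pOH = 8.53.

V = 13.9 mL, pH = 8.53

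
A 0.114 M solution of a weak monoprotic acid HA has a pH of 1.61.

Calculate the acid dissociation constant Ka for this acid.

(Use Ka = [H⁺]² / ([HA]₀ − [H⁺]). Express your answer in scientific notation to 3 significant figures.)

[H⁺] = 10^(−pH) = 10^(−1.61) = 2.455e-02 M. For HA ⇌ H⁺ + A⁻, Ka = [H⁺][A⁻]/[HA] = [H⁺]² / ([HA]₀ − [H⁺]) = (2.455e-02)² / (0.114 − 2.455e-02) = 6.74e-03.

K_a = 6.74e-03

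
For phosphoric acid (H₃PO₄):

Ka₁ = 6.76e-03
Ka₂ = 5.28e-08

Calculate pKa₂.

pKa₂ = -log(Ka₂) = -log(5.28e-08) = 7.28.

pK_{a2} = 7.28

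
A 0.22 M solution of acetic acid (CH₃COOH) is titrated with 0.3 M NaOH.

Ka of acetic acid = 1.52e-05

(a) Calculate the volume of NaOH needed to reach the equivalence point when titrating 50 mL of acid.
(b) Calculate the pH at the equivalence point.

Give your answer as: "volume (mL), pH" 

moles acid = 0.22 × 50/1000 = 0.011 mol; V_base = moles/0.3 × 1000 = 36.7 mL. At equivalence only the conjugate base is present: [A⁻] = 0.011/0.087 = 1.2692e-01 M. Kb = Kw/Ka = 6.58e-10; [OH⁻] = √(Kb × [A⁻]) = 9.1379e-06; pOH = 5.04; pH = 14 - pOH = 8.96.

V = 36.7 mL, pH = 8.96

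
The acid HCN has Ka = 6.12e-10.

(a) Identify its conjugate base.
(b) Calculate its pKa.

(a) The conjugate base is formed by removing one H⁺ from HCN, giving CN⁻. (b) pKa = -log(Ka) = -log(6.12e-10) = 9.21.

Conjugate base: CN⁻; pK_a = 9.21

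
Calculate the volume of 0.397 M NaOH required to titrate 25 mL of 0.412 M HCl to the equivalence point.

At equivalence: moles acid = moles base. moles HCl = 0.412 × 25/1000 = 0.0103 mol. V_base = moles / 0.397 × 1000 = 25.9 mL.

V_{base} = 25.9 mL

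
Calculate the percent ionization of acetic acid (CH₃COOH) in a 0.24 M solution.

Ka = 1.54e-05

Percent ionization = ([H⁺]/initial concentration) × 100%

Using Ka equilibrium: x² + Ka×x - Ka×C = 0. Solving: [H⁺] = 1.9148e-03. Percent = (1.9148e-03/0.24) × 100

Percent ionization = 0.798%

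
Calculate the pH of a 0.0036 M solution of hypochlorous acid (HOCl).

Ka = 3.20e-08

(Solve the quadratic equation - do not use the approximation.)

x² + Ka×x - Ka×C = 0. Using quadratic formula: [H⁺] = 1.0717e-05

pH = 4.97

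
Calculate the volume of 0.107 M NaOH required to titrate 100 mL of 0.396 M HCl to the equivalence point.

At equivalence: moles acid = moles base. moles HCl = 0.396 × 100/1000 = 0.0396 mol. V_base = moles / 0.107 × 1000 = 370.1 mL.

V_{base} = 370.1 mL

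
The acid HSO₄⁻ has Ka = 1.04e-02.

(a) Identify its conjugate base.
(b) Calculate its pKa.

(a) The conjugate base is formed by removing one H⁺ from HSO₄⁻, giving SO₄²⁻. (b) pKa = -log(Ka) = -log(1.04e-02) = 1.98.

Conjugate base: SO₄²⁻; pK_a = 1.98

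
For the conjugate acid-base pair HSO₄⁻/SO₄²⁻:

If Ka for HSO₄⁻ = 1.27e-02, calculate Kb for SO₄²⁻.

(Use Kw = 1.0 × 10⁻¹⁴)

For a conjugate pair Ka × Kb = Kw, so Kb = Kw/Ka = 1.0 × 10⁻¹⁴ / 1.27e-02 = 7.87e-13.

K_b = 7.87e-13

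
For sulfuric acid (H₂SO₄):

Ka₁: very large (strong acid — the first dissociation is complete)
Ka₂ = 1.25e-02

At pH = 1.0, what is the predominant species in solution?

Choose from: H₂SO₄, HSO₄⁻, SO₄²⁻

The first dissociation is complete, so H₂SO₄ itself is never the predominant species in water; pKa₂ = -log(1.25e-02) = 1.90. For a polyprotic acid the predominant species crosses at each pKa: below pKa_n the protonated form dominates, above it the deprotonated form does. At pH = 1.0, the predominant species is HSO₄⁻.

HSO₄⁻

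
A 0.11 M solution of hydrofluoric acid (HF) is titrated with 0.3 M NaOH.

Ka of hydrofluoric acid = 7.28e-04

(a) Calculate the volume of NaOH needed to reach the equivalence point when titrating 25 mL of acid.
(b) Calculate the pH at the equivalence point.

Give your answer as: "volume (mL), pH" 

moles acid = 0.11 × 25/1000 = 0.00275 mol; V_base = moles/0.3 × 1000 = 9.2 mL. At equivalence only the conjugate base is present: [A⁻] = 0.00275/0.034 = 8.0488e-02 M. Kb = Kw/Ka = 1.37e-11; [OH⁻] = √(Kb × [A⁻]) = 1.0515e-06; pOH = 5.98; pH = 14 - pOH = 8.02.

V = 9.2 mL, pH = 8.02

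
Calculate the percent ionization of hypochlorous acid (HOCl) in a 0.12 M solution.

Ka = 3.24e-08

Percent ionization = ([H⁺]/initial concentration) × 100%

Using Ka equilibrium: x² + Ka×x - Ka×C = 0. Solving: [H⁺] = 6.2338e-05. Percent = (6.2338e-05/0.12) × 100

Percent ionization = 0.0519%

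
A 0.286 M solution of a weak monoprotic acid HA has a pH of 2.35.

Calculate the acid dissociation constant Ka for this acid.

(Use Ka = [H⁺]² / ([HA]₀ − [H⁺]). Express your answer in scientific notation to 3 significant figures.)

[H⁺] = 10^(−pH) = 10^(−2.35) = 4.467e-03 M. For HA ⇌ H⁺ + A⁻, Ka = [H⁺][A⁻]/[HA] = [H⁺]² / ([HA]₀ − [H⁺]) = (4.467e-03)² / (0.286 − 4.467e-03) = 7.09e-05.

K_a = 7.09e-05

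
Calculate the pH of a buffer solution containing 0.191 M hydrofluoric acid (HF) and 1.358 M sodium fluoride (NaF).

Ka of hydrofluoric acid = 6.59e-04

pKa = -log(6.59e-04) = 3.18. pH = pKa + log([A⁻]/[HA]) = 3.18 + log(1.358/0.191)

pH = 4.03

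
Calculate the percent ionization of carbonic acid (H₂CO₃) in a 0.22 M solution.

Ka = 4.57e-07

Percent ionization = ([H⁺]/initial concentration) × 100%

Using Ka equilibrium: x² + Ka×x - Ka×C = 0. Solving: [H⁺] = 3.1685e-04. Percent = (3.1685e-04/0.22) × 100

Percent ionization = 0.144%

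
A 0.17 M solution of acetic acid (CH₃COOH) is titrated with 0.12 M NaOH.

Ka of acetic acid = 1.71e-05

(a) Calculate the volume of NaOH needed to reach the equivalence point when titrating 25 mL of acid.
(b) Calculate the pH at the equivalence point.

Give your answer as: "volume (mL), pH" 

moles acid = 0.17 × 25/1000 = 0.00425 mol; V_base = moles/0.12 × 1000 = 35.4 mL. At equivalence only the conjugate base is present: [A⁻] = 0.00425/0.060 = 7.0345e-02 M. Kb = Kw/Ka = 5.85e-10; [OH⁻] = √(Kb × [A⁻]) = 6.4138e-06; pOH = 5.19; pH = 14 - pOH = 8.81.

V = 35.4 mL, pH = 8.81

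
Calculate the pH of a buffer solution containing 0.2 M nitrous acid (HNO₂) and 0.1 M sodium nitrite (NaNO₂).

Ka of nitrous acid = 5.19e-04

pKa = -log(5.19e-04) = 3.28. pH = pKa + log([A⁻]/[HA]) = 3.28 + log(0.1/0.2)

pH = 2.98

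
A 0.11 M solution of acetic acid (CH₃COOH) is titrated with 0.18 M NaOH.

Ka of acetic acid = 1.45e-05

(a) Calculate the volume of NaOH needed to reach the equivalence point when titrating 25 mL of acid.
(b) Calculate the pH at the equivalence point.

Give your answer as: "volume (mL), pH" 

moles acid = 0.11 × 25/1000 = 0.00275 mol; V_base = moles/0.18 × 1000 = 15.3 mL. At equivalence only the conjugate base is present: [A⁻] = 0.00275/0.040 = 6.8276e-02 M. Kb = Kw/Ka = 6.90e-10; [OH⁻] = √(Kb × [A⁻]) = 6.8620e-06; pOH = 5.16; pH = 14 - pOH = 8.84.

V = 15.3 mL, pH = 8.84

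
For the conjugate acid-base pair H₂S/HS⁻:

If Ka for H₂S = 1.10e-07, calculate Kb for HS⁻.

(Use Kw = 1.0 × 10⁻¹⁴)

For a conjugate pair Ka × Kb = Kw, so Kb = Kw/Ka = 1.0 × 10⁻¹⁴ / 1.10e-07 = 9.09e-08.

K_b = 9.09e-08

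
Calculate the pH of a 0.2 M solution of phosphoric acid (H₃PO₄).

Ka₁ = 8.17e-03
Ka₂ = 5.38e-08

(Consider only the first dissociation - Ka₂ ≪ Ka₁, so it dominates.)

First dissociation dominates. From Ka₁ = [H⁺][HA⁻]/[H₂A], x² + Ka₁·x − Ka₁·C = 0 with C = 0.2 M and Ka₁ = 8.17e-03. Solving: [H⁺] = (−Ka₁ + √(Ka₁² + 4·Ka₁·C)) / 2 = 3.6544e-02 M. pH = -log(3.6544e-02) = 1.44.

pH = 1.44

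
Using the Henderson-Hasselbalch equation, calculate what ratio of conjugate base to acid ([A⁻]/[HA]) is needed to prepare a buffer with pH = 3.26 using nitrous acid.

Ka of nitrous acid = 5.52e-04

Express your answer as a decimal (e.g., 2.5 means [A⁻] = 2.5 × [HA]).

pKa = -log(5.52e-04) = 3.2581. pH = pKa + log([A⁻]/[HA]), so log([A⁻]/[HA]) = pH − pKa = 3.26 − 3.2581 = 0.0019. [A⁻]/[HA] = 10^(0.0019) = 1.00

[A⁻]/[HA] = 1.00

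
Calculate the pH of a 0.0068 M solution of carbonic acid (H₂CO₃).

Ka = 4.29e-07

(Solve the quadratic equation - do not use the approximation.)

x² + Ka×x - Ka×C = 0. Using quadratic formula: [H⁺] = 5.3797e-05

pH = 4.27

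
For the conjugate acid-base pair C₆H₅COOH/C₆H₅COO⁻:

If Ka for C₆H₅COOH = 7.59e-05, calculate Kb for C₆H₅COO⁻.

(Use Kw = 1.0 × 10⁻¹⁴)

For a conjugate pair Ka × Kb = Kw, so Kb = Kw/Ka = 1.0 × 10⁻¹⁴ / 7.59e-05 = 1.32e-10.

K_b = 1.32e-10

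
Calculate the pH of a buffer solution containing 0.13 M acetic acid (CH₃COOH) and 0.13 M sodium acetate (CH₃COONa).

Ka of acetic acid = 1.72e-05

pKa = -log(1.72e-05) = 4.76. pH = pKa + log([A⁻]/[HA]) = 4.76 + log(0.13/0.13)

pH = 4.76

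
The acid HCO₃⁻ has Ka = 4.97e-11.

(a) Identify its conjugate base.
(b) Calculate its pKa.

(a) The conjugate base is formed by removing one H⁺ from HCO₃⁻, giving CO₃²⁻. (b) pKa = -log(Ka) = -log(4.97e-11) = 10.30.

Conjugate base: CO₃²⁻; pK_a = 10.30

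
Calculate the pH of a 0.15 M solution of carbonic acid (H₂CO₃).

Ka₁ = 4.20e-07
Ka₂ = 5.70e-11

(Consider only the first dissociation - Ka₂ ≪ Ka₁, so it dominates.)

First dissociation dominates. From Ka₁ = [H⁺][HA⁻]/[H₂A], x² + Ka₁·x − Ka₁·C = 0 with C = 0.15 M and Ka₁ = 4.20e-07. Solving: [H⁺] = (−Ka₁ + √(Ka₁² + 4·Ka₁·C)) / 2 = 2.5079e-04 M. pH = -log(2.5079e-04) = 3.60.

pH = 3.60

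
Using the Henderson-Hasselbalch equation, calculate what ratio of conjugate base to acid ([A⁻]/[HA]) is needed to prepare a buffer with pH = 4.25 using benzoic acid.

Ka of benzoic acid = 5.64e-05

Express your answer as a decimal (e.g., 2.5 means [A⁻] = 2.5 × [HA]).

pKa = -log(5.64e-05) = 4.2487. pH = pKa + log([A⁻]/[HA]), so log([A⁻]/[HA]) = pH − pKa = 4.25 − 4.2487 = 0.0013. [A⁻]/[HA] = 10^(0.0013) = 1.00

[A⁻]/[HA] = 1.00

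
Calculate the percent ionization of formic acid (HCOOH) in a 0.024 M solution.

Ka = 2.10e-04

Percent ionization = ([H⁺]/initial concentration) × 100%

Using Ka equilibrium: x² + Ka×x - Ka×C = 0. Solving: [H⁺] = 2.1424e-03. Percent = (2.1424e-03/0.024) × 100

Percent ionization = 8.93%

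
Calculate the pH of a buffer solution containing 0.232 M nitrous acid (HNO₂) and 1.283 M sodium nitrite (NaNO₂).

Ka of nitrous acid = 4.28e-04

pKa = -log(4.28e-04) = 3.37. pH = pKa + log([A⁻]/[HA]) = 3.37 + log(1.283/0.232)

pH = 4.11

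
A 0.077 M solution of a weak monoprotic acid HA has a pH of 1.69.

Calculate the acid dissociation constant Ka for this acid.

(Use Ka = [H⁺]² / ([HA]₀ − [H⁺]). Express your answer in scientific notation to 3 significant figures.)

[H⁺] = 10^(−pH) = 10^(−1.69) = 2.042e-02 M. For HA ⇌ H⁺ + A⁻, Ka = [H⁺][A⁻]/[HA] = [H⁺]² / ([HA]₀ − [H⁺]) = (2.042e-02)² / (0.077 − 2.042e-02) = 7.37e-03.

K_a = 7.37e-03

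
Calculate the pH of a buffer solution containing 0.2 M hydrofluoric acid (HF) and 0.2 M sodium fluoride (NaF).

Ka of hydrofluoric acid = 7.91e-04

pKa = -log(7.91e-04) = 3.10. pH = pKa + log([A⁻]/[HA]) = 3.10 + log(0.2/0.2)

pH = 3.10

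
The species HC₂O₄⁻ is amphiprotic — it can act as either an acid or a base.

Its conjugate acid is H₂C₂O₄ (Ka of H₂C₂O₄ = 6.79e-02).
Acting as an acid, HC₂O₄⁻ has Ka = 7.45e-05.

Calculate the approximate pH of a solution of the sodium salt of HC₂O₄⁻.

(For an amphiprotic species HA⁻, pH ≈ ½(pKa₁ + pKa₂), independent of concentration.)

pKa₁ = -log(6.79e-02) = 1.17; pKa₂ = -log(7.45e-05) = 4.13. For an amphiprotic species, pH ≈ ½(pKa₁ + pKa₂) = ½(1.17 + 4.13) = 2.65.

pH = 2.65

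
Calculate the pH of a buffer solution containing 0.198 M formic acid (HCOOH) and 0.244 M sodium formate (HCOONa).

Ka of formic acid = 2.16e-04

pKa = -log(2.16e-04) = 3.67. pH = pKa + log([A⁻]/[HA]) = 3.67 + log(0.244/0.198)

pH = 3.76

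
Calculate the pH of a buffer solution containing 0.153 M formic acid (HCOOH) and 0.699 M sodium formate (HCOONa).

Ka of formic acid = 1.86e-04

pKa = -log(1.86e-04) = 3.73. pH = pKa + log([A⁻]/[HA]) = 3.73 + log(0.699/0.153)

pH = 4.39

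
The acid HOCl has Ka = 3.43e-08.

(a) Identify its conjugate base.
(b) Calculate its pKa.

(a) The conjugate base is formed by removing one H⁺ from HOCl, giving OCl⁻. (b) pKa = -log(Ka) = -log(3.43e-08) = 7.46.

Conjugate base: OCl⁻; pK_a = 7.46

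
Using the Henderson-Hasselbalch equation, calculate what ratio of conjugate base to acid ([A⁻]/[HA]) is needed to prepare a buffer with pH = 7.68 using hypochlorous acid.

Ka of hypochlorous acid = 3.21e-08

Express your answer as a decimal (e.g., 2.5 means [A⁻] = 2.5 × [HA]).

pKa = -log(3.21e-08) = 7.4935. pH = pKa + log([A⁻]/[HA]), so log([A⁻]/[HA]) = pH − pKa = 7.68 − 7.4935 = 0.1865. [A⁻]/[HA] = 10^(0.1865) = 1.54

[A⁻]/[HA] = 1.54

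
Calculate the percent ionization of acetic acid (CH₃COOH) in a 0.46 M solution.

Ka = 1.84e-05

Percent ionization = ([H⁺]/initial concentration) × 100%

Using Ka equilibrium: x² + Ka×x - Ka×C = 0. Solving: [H⁺] = 2.9001e-03. Percent = (2.9001e-03/0.46) × 100

Percent ionization = 0.63%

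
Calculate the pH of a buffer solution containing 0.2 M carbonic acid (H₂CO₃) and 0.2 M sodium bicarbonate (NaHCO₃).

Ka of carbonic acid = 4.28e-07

pKa = -log(4.28e-07) = 6.37. pH = pKa + log([A⁻]/[HA]) = 6.37 + log(0.2/0.2)

pH = 6.37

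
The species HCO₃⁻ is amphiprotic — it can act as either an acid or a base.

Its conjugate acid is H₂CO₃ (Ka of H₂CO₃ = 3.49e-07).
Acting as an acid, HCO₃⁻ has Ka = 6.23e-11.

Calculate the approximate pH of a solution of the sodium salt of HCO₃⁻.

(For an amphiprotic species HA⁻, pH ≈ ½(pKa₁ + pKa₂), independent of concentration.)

pKa₁ = -log(3.49e-07) = 6.46; pKa₂ = -log(6.23e-11) = 10.21. For an amphiprotic species, pH ≈ ½(pKa₁ + pKa₂) = ½(6.46 + 10.21) = 8.33.

pH = 8.33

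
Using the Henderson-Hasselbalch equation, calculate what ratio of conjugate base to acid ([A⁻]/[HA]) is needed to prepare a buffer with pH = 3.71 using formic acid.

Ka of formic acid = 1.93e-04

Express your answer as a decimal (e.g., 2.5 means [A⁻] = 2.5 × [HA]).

pKa = -log(1.93e-04) = 3.7144. pH = pKa + log([A⁻]/[HA]), so log([A⁻]/[HA]) = pH − pKa = 3.71 − 3.7144 = -0.0044. [A⁻]/[HA] = 10^(-0.0044) = 0.990

[A⁻]/[HA] = 0.990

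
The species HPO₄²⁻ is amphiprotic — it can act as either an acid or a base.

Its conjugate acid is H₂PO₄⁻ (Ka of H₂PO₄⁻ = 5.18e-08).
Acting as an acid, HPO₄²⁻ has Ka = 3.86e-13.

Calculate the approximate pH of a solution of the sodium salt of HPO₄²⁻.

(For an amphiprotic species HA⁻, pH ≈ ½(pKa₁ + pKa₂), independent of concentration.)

pKa₁ = -log(5.18e-08) = 7.29; pKa₂ = -log(3.86e-13) = 12.41. For an amphiprotic species, pH ≈ ½(pKa₁ + pKa₂) = ½(7.29 + 12.41) = 9.85.

pH = 9.85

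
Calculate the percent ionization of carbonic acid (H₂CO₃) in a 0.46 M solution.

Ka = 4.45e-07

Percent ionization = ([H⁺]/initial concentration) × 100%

Using Ka equilibrium: x² + Ka×x - Ka×C = 0. Solving: [H⁺] = 4.5222e-04. Percent = (4.5222e-04/0.46) × 100

Percent ionization = 0.0983%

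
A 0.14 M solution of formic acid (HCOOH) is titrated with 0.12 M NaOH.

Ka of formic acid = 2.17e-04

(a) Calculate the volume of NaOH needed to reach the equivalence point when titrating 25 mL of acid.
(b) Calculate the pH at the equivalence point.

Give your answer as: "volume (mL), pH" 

moles acid = 0.14 × 25/1000 = 0.0035 mol; V_base = moles/0.12 × 1000 = 29.2 mL. At equivalence only the conjugate base is present: [A⁻] = 0.0035/0.054 = 6.4615e-02 M. Kb = Kw/Ka = 4.61e-11; [OH⁻] = √(Kb × [A⁻]) = 1.7256e-06; pOH = 5.76; pH = 14 - pOH = 8.24.

V = 29.2 mL, pH = 8.24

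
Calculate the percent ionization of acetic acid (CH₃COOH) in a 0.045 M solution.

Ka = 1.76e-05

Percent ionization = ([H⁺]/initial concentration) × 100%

Using Ka equilibrium: x² + Ka×x - Ka×C = 0. Solving: [H⁺] = 8.8119e-04. Percent = (8.8119e-04/0.045) × 100

Percent ionization = 1.96%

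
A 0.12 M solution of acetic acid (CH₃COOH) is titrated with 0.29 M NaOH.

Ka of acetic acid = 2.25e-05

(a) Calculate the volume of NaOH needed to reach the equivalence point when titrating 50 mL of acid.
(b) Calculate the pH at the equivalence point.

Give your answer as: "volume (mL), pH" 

moles acid = 0.12 × 50/1000 = 0.006 mol; V_base = moles/0.29 × 1000 = 20.7 mL. At equivalence only the conjugate base is present: [A⁻] = 0.006/0.071 = 8.4878e-02 M. Kb = Kw/Ka = 4.44e-10; [OH⁻] = √(Kb × [A⁻]) = 6.1420e-06; pOH = 5.21; pH = 14 - pOH = 8.79.

V = 20.7 mL, pH = 8.79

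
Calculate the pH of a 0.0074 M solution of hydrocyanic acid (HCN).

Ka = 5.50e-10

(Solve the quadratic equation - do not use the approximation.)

x² + Ka×x - Ka×C = 0. Using quadratic formula: [H⁺] = 2.0171e-06

pH = 5.70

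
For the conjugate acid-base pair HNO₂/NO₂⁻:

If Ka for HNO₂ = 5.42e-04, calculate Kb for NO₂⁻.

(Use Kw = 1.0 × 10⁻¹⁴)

For a conjugate pair Ka × Kb = Kw, so Kb = Kw/Ka = 1.0 × 10⁻¹⁴ / 5.42e-04 = 1.85e-11.

K_b = 1.85e-11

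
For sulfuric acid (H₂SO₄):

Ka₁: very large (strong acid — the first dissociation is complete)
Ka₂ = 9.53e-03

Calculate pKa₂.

pKa₂ = -log(Ka₂) = -log(9.53e-03) = 2.02.

pK_{a2} = 2.02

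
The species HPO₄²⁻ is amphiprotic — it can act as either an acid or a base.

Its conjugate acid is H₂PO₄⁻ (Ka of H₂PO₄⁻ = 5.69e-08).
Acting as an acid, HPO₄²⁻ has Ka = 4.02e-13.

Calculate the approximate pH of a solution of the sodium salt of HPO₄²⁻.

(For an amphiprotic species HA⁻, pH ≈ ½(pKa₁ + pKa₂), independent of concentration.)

pKa₁ = -log(5.69e-08) = 7.24; pKa₂ = -log(4.02e-13) = 12.40. For an amphiprotic species, pH ≈ ½(pKa₁ + pKa₂) = ½(7.24 + 12.40) = 9.82.

pH = 9.82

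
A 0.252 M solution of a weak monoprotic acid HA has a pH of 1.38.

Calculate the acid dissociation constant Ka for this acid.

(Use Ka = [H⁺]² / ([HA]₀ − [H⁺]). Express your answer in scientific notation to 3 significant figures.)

[H⁺] = 10^(−pH) = 10^(−1.38) = 4.169e-02 M. For HA ⇌ H⁺ + A⁻, Ka = [H⁺][A⁻]/[HA] = [H⁺]² / ([HA]₀ − [H⁺]) = (4.169e-02)² / (0.252 − 4.169e-02) = 8.26e-03.

K_a = 8.26e-03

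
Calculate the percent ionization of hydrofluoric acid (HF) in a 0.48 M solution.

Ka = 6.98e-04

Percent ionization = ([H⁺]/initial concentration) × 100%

Using Ka equilibrium: x² + Ka×x - Ka×C = 0. Solving: [H⁺] = 1.7958e-02. Percent = (1.7958e-02/0.48) × 100

Percent ionization = 3.74%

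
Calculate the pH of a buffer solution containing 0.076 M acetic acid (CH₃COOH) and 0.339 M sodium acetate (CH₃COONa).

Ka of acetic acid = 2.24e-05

pKa = -log(2.24e-05) = 4.65. pH = pKa + log([A⁻]/[HA]) = 4.65 + log(0.339/0.076)

pH = 5.30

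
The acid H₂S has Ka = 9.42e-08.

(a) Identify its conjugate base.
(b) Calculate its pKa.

(a) The conjugate base is formed by removing one H⁺ from H₂S, giving HS⁻. (b) pKa = -log(Ka) = -log(9.42e-08) = 7.03.

Conjugate base: HS⁻; pK_a = 7.03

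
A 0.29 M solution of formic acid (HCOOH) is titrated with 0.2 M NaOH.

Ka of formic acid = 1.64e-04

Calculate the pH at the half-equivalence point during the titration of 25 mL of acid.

At half-equivalence [HA] = [A⁻], so Henderson-Hasselbalch gives pH = pKa = -log(1.64e-04) = 3.79.

pH = pKa = 3.79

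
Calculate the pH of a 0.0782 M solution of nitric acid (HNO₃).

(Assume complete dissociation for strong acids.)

[H⁺] = 0.0782 M for strong acid. pH = -log[H⁺] = -log(0.0782)

pH = 1.11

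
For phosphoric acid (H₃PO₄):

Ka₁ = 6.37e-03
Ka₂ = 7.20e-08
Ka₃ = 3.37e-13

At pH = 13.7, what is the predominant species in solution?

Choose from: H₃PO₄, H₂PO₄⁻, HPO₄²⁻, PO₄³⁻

pKa₁ = 2.20, pKa₂ = 7.14, pKa₃ = 12.47. For a polyprotic acid the predominant species crosses at each pKa: below pKa_n the protonated form dominates, above it the deprotonated form does. At pH = 13.7, the predominant species is PO₄³⁻.

PO₄³⁻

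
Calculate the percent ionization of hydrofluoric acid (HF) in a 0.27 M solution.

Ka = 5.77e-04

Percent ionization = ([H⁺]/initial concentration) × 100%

Using Ka equilibrium: x² + Ka×x - Ka×C = 0. Solving: [H⁺] = 1.2196e-02. Percent = (1.2196e-02/0.27) × 100

Percent ionization = 4.52%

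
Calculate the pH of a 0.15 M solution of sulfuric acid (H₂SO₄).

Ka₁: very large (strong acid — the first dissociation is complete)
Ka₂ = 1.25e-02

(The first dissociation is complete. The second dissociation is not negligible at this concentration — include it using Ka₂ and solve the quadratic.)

First dissociation is complete: [H⁺]₀ = [HSO₄⁻]₀ = C = 0.15 M. Second dissociation HSO₄⁻ ⇌ H⁺ + SO₄²⁻: let x = [SO₄²⁻]. Ka₂ = (C + x)·x / (C − x) = 1.25e-02 → x² + (C + Ka₂)·x − Ka₂·C = 0 → x² + 0.16250·x − 1.875e-03 = 0. x = (−0.16250 + √(0.16250² + 4 × 1.875e-03)) / 2 = 1.0818e-02 M. [H⁺] = C + x = 0.15 + 1.0818e-02 = 1.6082e-01 M. pH = -log(1.6082e-01) = 0.79.

pH = 0.79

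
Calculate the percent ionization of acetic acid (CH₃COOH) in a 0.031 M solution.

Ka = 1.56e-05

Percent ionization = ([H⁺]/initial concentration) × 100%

Using Ka equilibrium: x² + Ka×x - Ka×C = 0. Solving: [H⁺] = 6.8766e-04. Percent = (6.8766e-04/0.031) × 100

Percent ionization = 2.22%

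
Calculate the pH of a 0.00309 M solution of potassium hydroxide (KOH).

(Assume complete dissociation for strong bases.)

[OH⁻] = 0.00309 M for strong base. pOH = -log[OH⁻] = 2.51, pH = 14 - pOH

pH = 11.49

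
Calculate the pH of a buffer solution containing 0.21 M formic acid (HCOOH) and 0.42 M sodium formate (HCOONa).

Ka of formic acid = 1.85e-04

pKa = -log(1.85e-04) = 3.73. pH = pKa + log([A⁻]/[HA]) = 3.73 + log(0.42/0.21)

pH = 4.03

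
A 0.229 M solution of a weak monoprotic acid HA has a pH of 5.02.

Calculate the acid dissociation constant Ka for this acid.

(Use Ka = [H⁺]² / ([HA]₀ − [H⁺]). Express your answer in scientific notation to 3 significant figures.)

[H⁺] = 10^(−pH) = 10^(−5.02) = 9.550e-06 M. For HA ⇌ H⁺ + A⁻, Ka = [H⁺][A⁻]/[HA] = [H⁺]² / ([HA]₀ − [H⁺]) = (9.550e-06)² / (0.229 − 9.550e-06) = 3.98e-10.

K_a = 3.98e-10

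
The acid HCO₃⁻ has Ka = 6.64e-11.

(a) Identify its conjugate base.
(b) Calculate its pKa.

(a) The conjugate base is formed by removing one H⁺ from HCO₃⁻, giving CO₃²⁻. (b) pKa = -log(Ka) = -log(6.64e-11) = 10.18.

Conjugate base: CO₃²⁻; pK_a = 10.18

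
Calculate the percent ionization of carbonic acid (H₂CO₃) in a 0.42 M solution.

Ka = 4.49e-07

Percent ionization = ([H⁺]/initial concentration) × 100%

Using Ka equilibrium: x² + Ka×x - Ka×C = 0. Solving: [H⁺] = 4.3403e-04. Percent = (4.3403e-04/0.42) × 100

Percent ionization = 0.103%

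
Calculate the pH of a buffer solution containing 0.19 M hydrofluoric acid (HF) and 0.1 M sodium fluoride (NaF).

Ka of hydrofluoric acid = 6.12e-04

pKa = -log(6.12e-04) = 3.21. pH = pKa + log([A⁻]/[HA]) = 3.21 + log(0.1/0.19)

pH = 2.93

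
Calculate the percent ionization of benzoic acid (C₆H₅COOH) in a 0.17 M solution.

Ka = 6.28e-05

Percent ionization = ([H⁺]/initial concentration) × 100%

Using Ka equilibrium: x² + Ka×x - Ka×C = 0. Solving: [H⁺] = 3.2362e-03. Percent = (3.2362e-03/0.17) × 100

Percent ionization = 1.9%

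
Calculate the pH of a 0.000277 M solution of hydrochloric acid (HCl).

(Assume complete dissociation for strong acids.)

[H⁺] = 0.000277 M for strong acid. pH = -log[H⁺] = -log(0.000277)

pH = 3.56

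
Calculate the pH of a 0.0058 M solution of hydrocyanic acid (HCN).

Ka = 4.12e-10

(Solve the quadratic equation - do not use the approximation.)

x² + Ka×x - Ka×C = 0. Using quadratic formula: [H⁺] = 1.5456e-06

pH = 5.81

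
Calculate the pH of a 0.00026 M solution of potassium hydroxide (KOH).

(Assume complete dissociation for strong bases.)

[OH⁻] = 0.00026 M for strong base. pOH = -log[OH⁻] = 3.59, pH = 14 - pOH

pH = 10.41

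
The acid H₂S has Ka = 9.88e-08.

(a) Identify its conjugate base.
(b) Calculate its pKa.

(a) The conjugate base is formed by removing one H⁺ from H₂S, giving HS⁻. (b) pKa = -log(Ka) = -log(9.88e-08) = 7.01.

Conjugate base: HS⁻; pK_a = 7.01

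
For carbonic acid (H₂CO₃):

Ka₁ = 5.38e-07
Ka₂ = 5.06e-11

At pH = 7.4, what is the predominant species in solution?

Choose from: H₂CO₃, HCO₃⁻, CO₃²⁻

pKa₁ = 6.27, pKa₂ = 10.30. For a polyprotic acid the predominant species crosses at each pKa: below pKa_n the protonated form dominates, above it the deprotonated form does. At pH = 7.4, the predominant species is HCO₃⁻.

HCO₃⁻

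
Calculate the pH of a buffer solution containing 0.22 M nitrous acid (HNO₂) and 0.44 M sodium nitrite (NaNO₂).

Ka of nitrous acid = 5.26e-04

pKa = -log(5.26e-04) = 3.28. pH = pKa + log([A⁻]/[HA]) = 3.28 + log(0.44/0.22)

pH = 3.58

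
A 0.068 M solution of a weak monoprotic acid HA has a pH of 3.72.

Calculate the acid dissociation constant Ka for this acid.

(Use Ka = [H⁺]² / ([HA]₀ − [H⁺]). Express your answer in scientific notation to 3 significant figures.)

[H⁺] = 10^(−pH) = 10^(−3.72) = 1.905e-04 M. For HA ⇌ H⁺ + A⁻, Ka = [H⁺][A⁻]/[HA] = [H⁺]² / ([HA]₀ − [H⁺]) = (1.905e-04)² / (0.068 − 1.905e-04) = 5.35e-07.

K_a = 5.35e-07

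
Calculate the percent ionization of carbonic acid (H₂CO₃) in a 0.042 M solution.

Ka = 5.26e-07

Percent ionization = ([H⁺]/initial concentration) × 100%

Using Ka equilibrium: x² + Ka×x - Ka×C = 0. Solving: [H⁺] = 1.4837e-04. Percent = (1.4837e-04/0.042) × 100

Percent ionization = 0.353%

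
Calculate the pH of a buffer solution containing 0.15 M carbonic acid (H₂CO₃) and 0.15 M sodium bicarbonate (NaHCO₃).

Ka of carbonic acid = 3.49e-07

pKa = -log(3.49e-07) = 6.46. pH = pKa + log([A⁻]/[HA]) = 6.46 + log(0.15/0.15)

pH = 6.46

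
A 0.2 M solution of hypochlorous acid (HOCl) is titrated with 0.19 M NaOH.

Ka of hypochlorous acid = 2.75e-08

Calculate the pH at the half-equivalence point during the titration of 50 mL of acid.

At half-equivalence [HA] = [A⁻], so Henderson-Hasselbalch gives pH = pKa = -log(2.75e-08) = 7.56.

pH = pKa = 7.56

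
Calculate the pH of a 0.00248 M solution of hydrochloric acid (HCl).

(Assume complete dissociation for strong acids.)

[H⁺] = 0.00248 M for strong acid. pH = -log[H⁺] = -log(0.00248)

pH = 2.61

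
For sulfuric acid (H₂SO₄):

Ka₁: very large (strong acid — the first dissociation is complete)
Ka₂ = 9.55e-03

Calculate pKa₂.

pKa₂ = -log(Ka₂) = -log(9.55e-03) = 2.02.

pK_{a2} = 2.02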